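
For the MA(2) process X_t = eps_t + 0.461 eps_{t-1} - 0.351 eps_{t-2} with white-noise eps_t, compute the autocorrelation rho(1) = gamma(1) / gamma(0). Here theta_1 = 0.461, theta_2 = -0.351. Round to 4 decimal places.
\rho(1) = 0.2240

For an MA(q) process with theta_0 = 1, the autocovariance is
  gamma(k) = sigma^2 * sum_{i=0..q-k} theta_i * theta_{i+k},
and rho(k) = gamma(k) / gamma(0). Sigma^2 cancels.
  numerator   = (1)*(0.461) + (0.461)*(-0.351) = 0.299189.
  denominator = (1)^2 + (0.461)^2 + (-0.351)^2 = 1.335722.
  rho(1) = 0.299189 / 1.335722 = 0.2240.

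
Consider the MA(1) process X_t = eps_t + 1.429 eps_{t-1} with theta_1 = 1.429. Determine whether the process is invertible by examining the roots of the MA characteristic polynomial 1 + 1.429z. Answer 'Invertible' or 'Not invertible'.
\text{Not invertible}

The MA(q) characteristic polynomial is P(z) = 1 + 1.429z.
Invertibility requires all roots to lie outside the unit circle, i.e. |z| > 1 for every root.
This is linear in z: 1 + (1.429) z = 0  =>  z = -1/(1.429) = -0.69979,  |z| = 0.69979.
Moduli of all roots: 0.6998.
All moduli strictly greater than 1? No.
Verdict: Not invertible.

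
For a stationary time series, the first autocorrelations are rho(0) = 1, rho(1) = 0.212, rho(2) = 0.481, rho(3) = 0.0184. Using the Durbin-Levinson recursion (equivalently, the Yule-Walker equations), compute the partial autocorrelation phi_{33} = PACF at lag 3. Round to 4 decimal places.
\phi_{33} = -0.1770

The PACF at lag k is phi_{kk}, the last component of the solution
to the Yule-Walker system G_k phi = r_k where
  (G_k)_{ij} = rho(|i - j|), (r_k)_i = rho(i), i,j = 1..k.
Equivalently, Durbin-Levinson gives phi_{kk} iteratively:
  phi_{11} = rho(1)
  phi_{kk} = [rho(k) - sum_{j=1..k-1} phi_{k-1,j} rho(k-j)]
            / [1 - sum_{j=1..k-1} phi_{k-1,j} rho(j)],
  phi_{k,j} = phi_{k-1,j} - phi_{kk} phi_{k-1,k-j},  j = 1..k-1.
Step k = 1:
  phi_11 = rho(1) = 0.212.
Step k = 2:
  phi_22 = [rho(2) - phi_11 rho(1)] / [1 - phi_11 rho(1)] = [0.481 - (0.212)(0.212)] / [1 - (0.212)(0.212)]
         = 0.436056 / 0.955056 = 0.456576.
  Update: phi_21 = phi_11 - phi_22 phi_11 = 0.212 - (0.456576)(0.212) = 0.115206.
Step k = 3:
  phi_33 = [rho(3) - phi_21 rho(2) - phi_22 rho(1)] / [1 - phi_21 rho(1) - phi_22 rho(2)]
    numerator   = 0.0184 - (0.115206)(0.481) - (0.456576)(0.212) = -0.13380818
    denominator = 1 - (0.115206)(0.212) - (0.456576)(0.481) = 0.75596314
  phi_33 = -0.13380818 / 0.75596314 = -0.177.
Therefore phi_{33} = -0.1770.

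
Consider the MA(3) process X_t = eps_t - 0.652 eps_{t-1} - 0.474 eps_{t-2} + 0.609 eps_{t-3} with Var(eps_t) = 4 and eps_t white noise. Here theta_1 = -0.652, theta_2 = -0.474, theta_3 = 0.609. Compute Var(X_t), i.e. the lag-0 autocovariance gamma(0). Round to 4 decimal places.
\gamma(0) = 8.0826

For an MA(q) process X_t = eps_t + sum_i theta_i eps_{t-i} with
Var(eps_t) = sigma^2, the variance is
  gamma(0) = sigma^2 * (1 + sum_i theta_i^2).
  sum_i theta_i^2 = (-0.652)^2 + (-0.474)^2 + (0.609)^2 = 0.425104 + 0.224676 + 0.370881 = 1.020661.
  gamma(0) = 4 * (1 + 1.020661) = 4 * 2.020661 = 8.082644, which rounds to 8.0826.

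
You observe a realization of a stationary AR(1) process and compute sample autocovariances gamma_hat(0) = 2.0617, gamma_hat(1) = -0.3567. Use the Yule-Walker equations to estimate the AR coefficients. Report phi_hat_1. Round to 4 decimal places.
\hat\phi_{1} = -0.1730

The Yule-Walker equations for an AR(p) process read, in matrix form,
  Gamma_p phi = r_p,   with   (Gamma_p)_{ij} = gamma(|i - j|),
                       (r_p)_i = gamma(i),   i,j = 1..p.
Substitute the sample gammas (Toeplitz matrix and right-hand side of size 1):
  Gamma_p = [[2.0617]]
  r_p     = [-0.3567]
With p = 1 this is the single equation gamma(0) phi_1 = gamma(1):
  phi_hat_1 = gamma(1) / gamma(0) = -0.3567 / 2.0617 = -0.1730.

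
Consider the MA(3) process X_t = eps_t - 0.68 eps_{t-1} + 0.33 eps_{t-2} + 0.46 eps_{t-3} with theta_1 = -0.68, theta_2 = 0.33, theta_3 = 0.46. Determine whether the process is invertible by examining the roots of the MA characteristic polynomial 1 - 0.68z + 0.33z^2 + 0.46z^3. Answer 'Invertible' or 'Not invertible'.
\text{Invertible}

The MA(q) characteristic polynomial is P(z) = 1 - 0.68z + 0.33z^2 + 0.46z^3.
Invertibility requires all roots to lie outside the unit circle, i.e. |z| > 1 for every root.
Degree 3: look for a simple real root z0 first, then factor out (1 - z/z0) and solve the remaining quadratic.
Testing z0 = -2: P(-2) = 1 + (-0.68)(-2) + (0.33)(-2)^2 + (0.46)(-2)^3
  = 1 + (1.36) + (1.32) + (-3.68) = 0.  So z_0 = -2 is a root, |z_0| = 2.
Divide out the factor (1 + 0.5 z) = (1 - z/z0) (since 1/z0 = -0.5):
  P(z) = (1 + 0.5 z)(1 + (-1.18) z + (0.92) z^2)
  [check: z-coef -1.18 - (-0.5) = -0.68; z^2-coef 0.92 - (-0.5)(-1.18) = 0.33; z^3-coef -(-0.5)(0.92) = 0.46.]
Remaining roots from the quadratic factor 1 + (-1.18) z + (0.92) z^2:
  Set 1 + (-1.18) z + (0.92) z^2 = 0, i.e. a z^2 + b z + c = 0 with a = 0.92, b = -1.18, c = 1.
  Discriminant D = b^2 - 4ac = (-1.18)^2 - 4*(0.92)*1 = 1.3924 - (3.68) = -2.2876.
  D < 0, so the roots are the complex-conjugate pair z = (-b +/- i sqrt(-D)) / (2a) = 0.6413 +/- 0.822i.
  For a conjugate pair |z|^2 = z * conj(z) = (product of roots) = c/a = 1/(0.92) = 1.086957, so |z| = sqrt(1.086957) = 1.0426 for both roots.
Moduli of all roots: 2.0000, 1.0426, 1.0426.
All moduli strictly greater than 1? Yes.
Verdict: Invertible.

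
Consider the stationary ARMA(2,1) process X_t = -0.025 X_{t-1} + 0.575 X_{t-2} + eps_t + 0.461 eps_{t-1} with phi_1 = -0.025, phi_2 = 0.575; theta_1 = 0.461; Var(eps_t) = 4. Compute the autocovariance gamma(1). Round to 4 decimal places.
\gamma(1) = 3.9303

Multiply the model equation by X_{t-k} and take expectations. With theta_0 = psi_0 = 1 and psi_j the MA(infinity) weights, this gives
  gamma(k) - sum_i phi_i gamma(k-i) = c_k,
  c_k = sigma^2 * sum_{j=k..q} theta_j psi_{j-k}   (c_k = 0 for k > q),
using gamma(-m) = gamma(m).
psi-weights needed (psi_j = theta_j + sum_i phi_i psi_{j-i}):
  psi_1 = theta_1 + phi_1 = 0.461 + (-0.025) = 0.436
Right-hand sides:
  c_0 = sigma^2 (1 + theta_1 psi_1) = 4 * (1 + (0.461)(0.436)) = 4 * 1.200996 = 4.803984
  c_1 = sigma^2 theta_1 = 4 * (0.461) = 1.844
  c_2 = 0
Equations for k = 0, 1, 2 (AR order 2, c_2 = 0):
  (E0) gamma(0) = phi_1 gamma(1) + phi_2 gamma(2) + c_0
  (E1) gamma(1) = phi_1 gamma(0) + phi_2 gamma(1) + c_1
  (E2) gamma(2) = phi_1 gamma(1) + phi_2 gamma(0)
From (E1): gamma(1) = A gamma(0) + B with
  A = phi_1 / (1 - phi_2) = -0.025 / 0.425 = -0.058824,   B = c_1 / (1 - phi_2) = 1.844 / 0.425 = 4.338824.
Insert (E2) into (E0): gamma(0) (1 - phi_2^2) = phi_1 (1 + phi_2) gamma(1) + c_0.
  phi_1 (1 + phi_2) = (-0.025)(1.575) = -0.039375,   1 - phi_2^2 = 0.669375.
Replace gamma(1) by A gamma(0) + B and collect gamma(0):
  gamma(0) [0.669375 - (-0.039375)(-0.058824)] = (-0.039375)(4.338824) + 4.803984
  gamma(0) * 0.667059 = 4.633143
  gamma(0) = 4.633143 / 0.667059 = 6.945629.
  gamma(1) = A gamma(0) + B = (-0.058824)(6.945629) + (4.338824) = 3.930257.
Therefore gamma(1) = 3.9303 (to 4 decimal places).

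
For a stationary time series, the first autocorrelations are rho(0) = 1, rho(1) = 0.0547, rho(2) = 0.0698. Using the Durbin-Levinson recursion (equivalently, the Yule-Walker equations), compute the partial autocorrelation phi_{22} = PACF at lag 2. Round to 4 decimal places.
\phi_{22} = 0.0670

The PACF at lag k is phi_{kk}, the last component of the solution
to the Yule-Walker system G_k phi = r_k where
  (G_k)_{ij} = rho(|i - j|), (r_k)_i = rho(i), i,j = 1..k.
Equivalently, Durbin-Levinson gives phi_{kk} iteratively:
  phi_{11} = rho(1)
  phi_{kk} = [rho(k) - sum_{j=1..k-1} phi_{k-1,j} rho(k-j)]
            / [1 - sum_{j=1..k-1} phi_{k-1,j} rho(j)],
  phi_{k,j} = phi_{k-1,j} - phi_{kk} phi_{k-1,k-j},  j = 1..k-1.
Step k = 1:
  phi_11 = rho(1) = 0.0547.
Step k = 2:
  phi_22 = [rho(2) - phi_11 rho(1)] / [1 - phi_11 rho(1)] = [0.0698 - (0.0547)(0.0547)] / [1 - (0.0547)(0.0547)]
         = 0.06680791 / 0.99700791 = 0.067.
Therefore phi_{22} = 0.0670.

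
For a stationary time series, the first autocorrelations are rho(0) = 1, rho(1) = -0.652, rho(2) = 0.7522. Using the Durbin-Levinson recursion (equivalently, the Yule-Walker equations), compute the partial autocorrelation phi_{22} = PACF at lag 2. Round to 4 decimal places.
\phi_{22} = 0.5690

The PACF at lag k is phi_{kk}, the last component of the solution
to the Yule-Walker system G_k phi = r_k where
  (G_k)_{ij} = rho(|i - j|), (r_k)_i = rho(i), i,j = 1..k.
Equivalently, Durbin-Levinson gives phi_{kk} iteratively:
  phi_{11} = rho(1)
  phi_{kk} = [rho(k) - sum_{j=1..k-1} phi_{k-1,j} rho(k-j)]
            / [1 - sum_{j=1..k-1} phi_{k-1,j} rho(j)],
  phi_{k,j} = phi_{k-1,j} - phi_{kk} phi_{k-1,k-j},  j = 1..k-1.
Step k = 1:
  phi_11 = rho(1) = -0.652.
Step k = 2:
  phi_22 = [rho(2) - phi_11 rho(1)] / [1 - phi_11 rho(1)] = [0.7522 - (-0.652)(-0.652)] / [1 - (-0.652)(-0.652)]
         = 0.327096 / 0.574896 = 0.569.
Therefore phi_{22} = 0.5690.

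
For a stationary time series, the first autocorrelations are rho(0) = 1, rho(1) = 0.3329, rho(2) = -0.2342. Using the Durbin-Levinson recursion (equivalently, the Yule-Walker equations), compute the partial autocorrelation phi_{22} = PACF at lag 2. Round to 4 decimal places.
\phi_{22} = -0.3880

The PACF at lag k is phi_{kk}, the last component of the solution
to the Yule-Walker system G_k phi = r_k where
  (G_k)_{ij} = rho(|i - j|), (r_k)_i = rho(i), i,j = 1..k.
Equivalently, Durbin-Levinson gives phi_{kk} iteratively:
  phi_{11} = rho(1)
  phi_{kk} = [rho(k) - sum_{j=1..k-1} phi_{k-1,j} rho(k-j)]
            / [1 - sum_{j=1..k-1} phi_{k-1,j} rho(j)],
  phi_{k,j} = phi_{k-1,j} - phi_{kk} phi_{k-1,k-j},  j = 1..k-1.
Step k = 1:
  phi_11 = rho(1) = 0.3329.
Step k = 2:
  phi_22 = [rho(2) - phi_11 rho(1)] / [1 - phi_11 rho(1)] = [-0.2342 - (0.3329)(0.3329)] / [1 - (0.3329)(0.3329)]
         = -0.34502241 / 0.88917759 = -0.388.
Therefore phi_{22} = -0.3880.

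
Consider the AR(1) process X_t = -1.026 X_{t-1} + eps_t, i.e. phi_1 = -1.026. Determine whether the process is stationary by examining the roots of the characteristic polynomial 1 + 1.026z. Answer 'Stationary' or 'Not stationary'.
\text{Not stationary}

The AR(p) characteristic polynomial is P(z) = 1 + 1.026z.
Stationarity requires all roots to lie outside the unit circle, i.e. |z| > 1 for every root.
This is linear in z: 1 + (1.026) z = 0  =>  z = -1/(1.026) = -0.974659,  |z| = 0.974659.
Moduli of all roots: 0.9747.
All moduli strictly greater than 1? No.
Verdict: Not stationary.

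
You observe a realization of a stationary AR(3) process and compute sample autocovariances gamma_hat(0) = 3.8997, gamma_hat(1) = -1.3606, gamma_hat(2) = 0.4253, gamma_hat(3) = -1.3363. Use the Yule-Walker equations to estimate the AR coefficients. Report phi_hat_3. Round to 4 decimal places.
\hat\phi_{3} = -0.3520

The Yule-Walker equations for an AR(p) process read, in matrix form,
  Gamma_p phi = r_p,   with   (Gamma_p)_{ij} = gamma(|i - j|),
                       (r_p)_i = gamma(i),   i,j = 1..p.
Substitute the sample gammas (Toeplitz matrix and right-hand side of size 3):
  Gamma_p = [[3.8997, -1.3606, 0.4253], [-1.3606, 3.8997, -1.3606], [0.4253, -1.3606, 3.8997]]
  r_p     = [-1.3606, 0.4253, -1.3363]
Written out (R1..R3):
  (R1) 3.8997 phi_1 - 1.3606 phi_2 + 0.4253 phi_3 = -1.3606
  (R2) -1.3606 phi_1 + 3.8997 phi_2 - 1.3606 phi_3 = 0.4253
  (R3) 0.4253 phi_1 - 1.3606 phi_2 + 3.8997 phi_3 = -1.3363
Gaussian elimination:
  R2 <- R2 - (-1.3606/3.8997) R1 = R2 - (-0.348899) R1:  3.424989 phi_2 - 1.212213 phi_3 = -0.049411
  R3 <- R3 - (0.4253/3.8997) R1 = R3 - (0.10906) R1:  -1.212213 phi_2 + 3.853317 phi_3 = -1.187913
  R3 <- R3 - (-1.212213/3.424989) R2 = R3 - (-0.353932) R2:  3.424276 phi_3 = -1.205402
Back-substitution:
  phi_hat_3 = -1.205402 / 3.424276 = -0.352017
  phi_hat_2 = (-0.049411 - (-1.212213)(-0.352017)) / 3.424989 = -0.139017
  phi_hat_1 = (-1.3606 - (-1.3606)(-0.139017) - (0.4253)(-0.352017)) / 3.8997 = -0.359011
So phi_hat = [-0.3590, -0.1390, -0.3520].
Therefore phi_hat_3 = -0.3520.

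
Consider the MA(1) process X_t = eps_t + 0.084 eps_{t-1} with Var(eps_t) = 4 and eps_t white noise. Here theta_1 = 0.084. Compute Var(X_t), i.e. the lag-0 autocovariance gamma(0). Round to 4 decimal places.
\gamma(0) = 4.0282

For an MA(q) process X_t = eps_t + sum_i theta_i eps_{t-i} with
Var(eps_t) = sigma^2, the variance is
  gamma(0) = sigma^2 * (1 + sum_i theta_i^2).
  sum_i theta_i^2 = (0.084)^2 = 0.007056.
  gamma(0) = 4 * (1 + 0.007056) = 4 * 1.007056 = 4.028224, which rounds to 4.0282.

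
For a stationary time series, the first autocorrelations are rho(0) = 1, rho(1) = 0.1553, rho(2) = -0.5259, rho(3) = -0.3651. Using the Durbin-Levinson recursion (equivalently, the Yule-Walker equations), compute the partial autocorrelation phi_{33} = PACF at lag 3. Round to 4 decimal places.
\phi_{33} = -0.2251

The PACF at lag k is phi_{kk}, the last component of the solution
to the Yule-Walker system G_k phi = r_k where
  (G_k)_{ij} = rho(|i - j|), (r_k)_i = rho(i), i,j = 1..k.
Equivalently, Durbin-Levinson gives phi_{kk} iteratively:
  phi_{11} = rho(1)
  phi_{kk} = [rho(k) - sum_{j=1..k-1} phi_{k-1,j} rho(k-j)]
            / [1 - sum_{j=1..k-1} phi_{k-1,j} rho(j)],
  phi_{k,j} = phi_{k-1,j} - phi_{kk} phi_{k-1,k-j},  j = 1..k-1.
Step k = 1:
  phi_11 = rho(1) = 0.1553.
Step k = 2:
  phi_22 = [rho(2) - phi_11 rho(1)] / [1 - phi_11 rho(1)] = [-0.5259 - (0.1553)(0.1553)] / [1 - (0.1553)(0.1553)]
         = -0.55001809 / 0.97588191 = -0.563611.
  Update: phi_21 = phi_11 - phi_22 phi_11 = 0.1553 - (-0.563611)(0.1553) = 0.242829.
Step k = 3:
  phi_33 = [rho(3) - phi_21 rho(2) - phi_22 rho(1)] / [1 - phi_21 rho(1) - phi_22 rho(2)]
    numerator   = -0.3651 - (0.242829)(-0.5259) - (-0.563611)(0.1553) = -0.14986748
    denominator = 1 - (0.242829)(0.1553) - (-0.563611)(-0.5259) = 0.66588549
  phi_33 = -0.14986748 / 0.66588549 = -0.2251.
Therefore phi_{33} = -0.2251.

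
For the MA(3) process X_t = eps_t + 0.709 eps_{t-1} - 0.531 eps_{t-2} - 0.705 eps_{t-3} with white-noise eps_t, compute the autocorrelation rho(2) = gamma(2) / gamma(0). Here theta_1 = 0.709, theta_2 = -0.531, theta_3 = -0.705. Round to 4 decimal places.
\rho(2) = -0.4518

For an MA(q) process with theta_0 = 1, the autocovariance is
  gamma(k) = sigma^2 * sum_{i=0..q-k} theta_i * theta_{i+k},
and rho(k) = gamma(k) / gamma(0). Sigma^2 cancels.
  numerator   = (1)*(-0.531) + (0.709)*(-0.705) = -1.030845.
  denominator = (1)^2 + (0.709)^2 + (-0.531)^2 + (-0.705)^2 = 2.281667.
  rho(2) = -1.030845 / 2.281667 = -0.4518.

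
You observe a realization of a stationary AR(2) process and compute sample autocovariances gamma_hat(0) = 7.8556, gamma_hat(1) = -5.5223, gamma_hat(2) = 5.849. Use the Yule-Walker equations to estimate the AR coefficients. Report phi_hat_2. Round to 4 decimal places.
\hat\phi_{2} = 0.4950

The Yule-Walker equations for an AR(p) process read, in matrix form,
  Gamma_p phi = r_p,   with   (Gamma_p)_{ij} = gamma(|i - j|),
                       (r_p)_i = gamma(i),   i,j = 1..p.
Substitute the sample gammas (Toeplitz matrix and right-hand side of size 2):
  Gamma_p = [[7.8556, -5.5223], [-5.5223, 7.8556]]
  r_p     = [-5.5223, 5.849]
Written out:
  7.8556 phi_1 - 5.5223 phi_2 = -5.5223
  -5.5223 phi_1 + 7.8556 phi_2 = 5.849
Solve by Cramer's rule:
  det = gamma(0)^2 - gamma(1)^2 = (7.8556)^2 - (-5.5223)^2 = 61.71045136 - 30.49579729 = 31.21465407
  phi_hat_1 = [gamma(1) gamma(0) - gamma(1) gamma(2)] / det = [(-5.5223)(7.8556) - (-5.5223)(5.849)] / 31.21465407 = -11.08104718 / 31.21465407 = -0.355
  phi_hat_2 = [gamma(0) gamma(2) - gamma(1)^2] / det = [(7.8556)(5.849) - (-5.5223)^2] / 31.21465407 = 15.45160711 / 31.21465407 = 0.495
So phi_hat = [-0.3550, 0.4950].
Therefore phi_hat_2 = 0.4950.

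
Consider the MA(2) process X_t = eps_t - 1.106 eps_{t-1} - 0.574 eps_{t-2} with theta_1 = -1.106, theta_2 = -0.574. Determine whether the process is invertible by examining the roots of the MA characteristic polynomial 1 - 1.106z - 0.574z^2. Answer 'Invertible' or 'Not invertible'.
\text{Not invertible}

The MA(q) characteristic polynomial is P(z) = 1 - 1.106z - 0.574z^2.
Invertibility requires all roots to lie outside the unit circle, i.e. |z| > 1 for every root.
Set 1 + (-1.106) z + (-0.574) z^2 = 0, i.e. a z^2 + b z + c = 0 with a = -0.574, b = -1.106, c = 1.
Discriminant D = b^2 - 4ac = (-1.106)^2 - 4*(-0.574)*1 = 1.223236 - (-2.296) = 3.519236.
D >= 0, so the roots are real: z = (-b +/- sqrt(D)) / (2a) = (1.106 +/- 1.875963) / (-1.148).
  z_1 = (1.106 + 1.875963) / (-1.148) = -2.5975,   |z_1| = 2.5975.
  z_2 = (1.106 - 1.875963) / (-1.148) = 0.6707,   |z_2| = 0.6707.
Moduli of all roots: 2.5975, 0.6707.
All moduli strictly greater than 1? No.
Verdict: Not invertible.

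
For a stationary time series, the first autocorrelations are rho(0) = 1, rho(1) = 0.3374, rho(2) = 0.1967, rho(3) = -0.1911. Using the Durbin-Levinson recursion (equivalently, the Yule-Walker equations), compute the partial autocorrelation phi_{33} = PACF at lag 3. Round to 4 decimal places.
\phi_{33} = -0.3220

The PACF at lag k is phi_{kk}, the last component of the solution
to the Yule-Walker system G_k phi = r_k where
  (G_k)_{ij} = rho(|i - j|), (r_k)_i = rho(i), i,j = 1..k.
Equivalently, Durbin-Levinson gives phi_{kk} iteratively:
  phi_{11} = rho(1)
  phi_{kk} = [rho(k) - sum_{j=1..k-1} phi_{k-1,j} rho(k-j)]
            / [1 - sum_{j=1..k-1} phi_{k-1,j} rho(j)],
  phi_{k,j} = phi_{k-1,j} - phi_{kk} phi_{k-1,k-j},  j = 1..k-1.
Step k = 1:
  phi_11 = rho(1) = 0.3374.
Step k = 2:
  phi_22 = [rho(2) - phi_11 rho(1)] / [1 - phi_11 rho(1)] = [0.1967 - (0.3374)(0.3374)] / [1 - (0.3374)(0.3374)]
         = 0.08286124 / 0.88616124 = 0.093506.
  Update: phi_21 = phi_11 - phi_22 phi_11 = 0.3374 - (0.093506)(0.3374) = 0.305851.
Step k = 3:
  phi_33 = [rho(3) - phi_21 rho(2) - phi_22 rho(1)] / [1 - phi_21 rho(1) - phi_22 rho(2)]
    numerator   = -0.1911 - (0.305851)(0.1967) - (0.093506)(0.3374) = -0.28280978
    denominator = 1 - (0.305851)(0.3374) - (0.093506)(0.1967) = 0.87841323
  phi_33 = -0.28280978 / 0.87841323 = -0.322.
Therefore phi_{33} = -0.3220.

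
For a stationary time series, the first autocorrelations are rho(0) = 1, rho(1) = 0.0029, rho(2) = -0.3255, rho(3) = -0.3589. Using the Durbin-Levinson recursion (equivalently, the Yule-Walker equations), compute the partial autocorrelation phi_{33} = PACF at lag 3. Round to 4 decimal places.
\phi_{33} = -0.3990

The PACF at lag k is phi_{kk}, the last component of the solution
to the Yule-Walker system G_k phi = r_k where
  (G_k)_{ij} = rho(|i - j|), (r_k)_i = rho(i), i,j = 1..k.
Equivalently, Durbin-Levinson gives phi_{kk} iteratively:
  phi_{11} = rho(1)
  phi_{kk} = [rho(k) - sum_{j=1..k-1} phi_{k-1,j} rho(k-j)]
            / [1 - sum_{j=1..k-1} phi_{k-1,j} rho(j)],
  phi_{k,j} = phi_{k-1,j} - phi_{kk} phi_{k-1,k-j},  j = 1..k-1.
Step k = 1:
  phi_11 = rho(1) = 0.0029.
Step k = 2:
  phi_22 = [rho(2) - phi_11 rho(1)] / [1 - phi_11 rho(1)] = [-0.3255 - (0.0029)(0.0029)] / [1 - (0.0029)(0.0029)]
         = -0.32550841 / 0.99999159 = -0.325511.
  Update: phi_21 = phi_11 - phi_22 phi_11 = 0.0029 - (-0.325511)(0.0029) = 0.003844.
Step k = 3:
  phi_33 = [rho(3) - phi_21 rho(2) - phi_22 rho(1)] / [1 - phi_21 rho(1) - phi_22 rho(2)]
    numerator   = -0.3589 - (0.003844)(-0.3255) - (-0.325511)(0.0029) = -0.3567048
    denominator = 1 - (0.003844)(0.0029) - (-0.325511)(-0.3255) = 0.89403497
  phi_33 = -0.3567048 / 0.89403497 = -0.399.
Therefore phi_{33} = -0.3990.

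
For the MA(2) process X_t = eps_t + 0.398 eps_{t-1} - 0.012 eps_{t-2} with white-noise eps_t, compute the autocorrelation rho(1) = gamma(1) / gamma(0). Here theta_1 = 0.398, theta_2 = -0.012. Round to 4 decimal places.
\rho(1) = 0.3394

For an MA(q) process with theta_0 = 1, the autocovariance is
  gamma(k) = sigma^2 * sum_{i=0..q-k} theta_i * theta_{i+k},
and rho(k) = gamma(k) / gamma(0). Sigma^2 cancels.
  numerator   = (1)*(0.398) + (0.398)*(-0.012) = 0.393224.
  denominator = (1)^2 + (0.398)^2 + (-0.012)^2 = 1.158548.
  rho(1) = 0.393224 / 1.158548 = 0.3394.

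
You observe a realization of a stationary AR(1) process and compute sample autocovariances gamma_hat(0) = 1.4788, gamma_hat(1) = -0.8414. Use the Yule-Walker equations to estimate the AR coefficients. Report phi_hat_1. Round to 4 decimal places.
\hat\phi_{1} = -0.5690

The Yule-Walker equations for an AR(p) process read, in matrix form,
  Gamma_p phi = r_p,   with   (Gamma_p)_{ij} = gamma(|i - j|),
                       (r_p)_i = gamma(i),   i,j = 1..p.
Substitute the sample gammas (Toeplitz matrix and right-hand side of size 1):
  Gamma_p = [[1.4788]]
  r_p     = [-0.8414]
With p = 1 this is the single equation gamma(0) phi_1 = gamma(1):
  phi_hat_1 = gamma(1) / gamma(0) = -0.8414 / 1.4788 = -0.5690.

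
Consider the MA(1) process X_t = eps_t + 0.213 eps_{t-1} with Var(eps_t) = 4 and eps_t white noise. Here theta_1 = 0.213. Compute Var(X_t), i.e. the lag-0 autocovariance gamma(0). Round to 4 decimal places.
\gamma(0) = 4.1815

For an MA(q) process X_t = eps_t + sum_i theta_i eps_{t-i} with
Var(eps_t) = sigma^2, the variance is
  gamma(0) = sigma^2 * (1 + sum_i theta_i^2).
  sum_i theta_i^2 = (0.213)^2 = 0.045369.
  gamma(0) = 4 * (1 + 0.045369) = 4 * 1.045369 = 4.181476, which rounds to 4.1815.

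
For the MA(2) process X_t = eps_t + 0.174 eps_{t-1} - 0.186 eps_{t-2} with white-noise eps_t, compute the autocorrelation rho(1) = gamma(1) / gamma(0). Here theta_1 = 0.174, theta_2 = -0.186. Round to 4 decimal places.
\rho(1) = 0.1330

For an MA(q) process with theta_0 = 1, the autocovariance is
  gamma(k) = sigma^2 * sum_{i=0..q-k} theta_i * theta_{i+k},
and rho(k) = gamma(k) / gamma(0). Sigma^2 cancels.
  numerator   = (1)*(0.174) + (0.174)*(-0.186) = 0.141636.
  denominator = (1)^2 + (0.174)^2 + (-0.186)^2 = 1.064872.
  rho(1) = 0.141636 / 1.064872 = 0.1330.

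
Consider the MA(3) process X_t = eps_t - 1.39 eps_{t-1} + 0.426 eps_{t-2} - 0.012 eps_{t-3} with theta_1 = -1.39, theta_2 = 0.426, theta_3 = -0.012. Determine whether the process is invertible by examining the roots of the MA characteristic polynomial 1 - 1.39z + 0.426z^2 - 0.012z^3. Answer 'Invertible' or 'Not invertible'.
\text{Invertible}

The MA(q) characteristic polynomial is P(z) = 1 - 1.39z + 0.426z^2 - 0.012z^3.
Invertibility requires all roots to lie outside the unit circle, i.e. |z| > 1 for every root.
Degree 3: look for a simple real root z0 first, then factor out (1 - z/z0) and solve the remaining quadratic.
Testing z0 = 2.5: P(2.5) = 1 + (-1.39)(2.5) + (0.426)(2.5)^2 + (-0.012)(2.5)^3
  = 1 + (-3.475) + (2.6625) + (-0.1875) = 0.  So z_0 = 2.5 is a root, |z_0| = 2.5.
Divide out the factor (1 - 0.4 z) = (1 - z/z0) (since 1/z0 = 0.4):
  P(z) = (1 - 0.4 z)(1 + (-0.99) z + (0.03) z^2)
  [check: z-coef -0.99 - (0.4) = -1.39; z^2-coef 0.03 - (0.4)(-0.99) = 0.426; z^3-coef -(0.4)(0.03) = -0.012.]
Remaining roots from the quadratic factor 1 + (-0.99) z + (0.03) z^2:
  Set 1 + (-0.99) z + (0.03) z^2 = 0, i.e. a z^2 + b z + c = 0 with a = 0.03, b = -0.99, c = 1.
  Discriminant D = b^2 - 4ac = (-0.99)^2 - 4*(0.03)*1 = 0.9801 - (0.12) = 0.8601.
  D >= 0, so the roots are real: z = (-b +/- sqrt(D)) / (2a) = (0.99 +/- 0.927416) / (0.06).
    z_1 = (0.99 + 0.927416) / (0.06) = 31.9569,   |z_1| = 31.9569.
    z_2 = (0.99 - 0.927416) / (0.06) = 1.0431,   |z_2| = 1.0431.
Moduli of all roots: 2.5000, 31.9569, 1.0431.
All moduli strictly greater than 1? Yes.
Verdict: Invertible.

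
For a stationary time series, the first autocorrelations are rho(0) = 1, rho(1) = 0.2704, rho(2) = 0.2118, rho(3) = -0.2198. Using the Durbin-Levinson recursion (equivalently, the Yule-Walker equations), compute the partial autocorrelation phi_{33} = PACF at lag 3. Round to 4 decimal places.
\phi_{33} = -0.3410

The PACF at lag k is phi_{kk}, the last component of the solution
to the Yule-Walker system G_k phi = r_k where
  (G_k)_{ij} = rho(|i - j|), (r_k)_i = rho(i), i,j = 1..k.
Equivalently, Durbin-Levinson gives phi_{kk} iteratively:
  phi_{11} = rho(1)
  phi_{kk} = [rho(k) - sum_{j=1..k-1} phi_{k-1,j} rho(k-j)]
            / [1 - sum_{j=1..k-1} phi_{k-1,j} rho(j)],
  phi_{k,j} = phi_{k-1,j} - phi_{kk} phi_{k-1,k-j},  j = 1..k-1.
Step k = 1:
  phi_11 = rho(1) = 0.2704.
Step k = 2:
  phi_22 = [rho(2) - phi_11 rho(1)] / [1 - phi_11 rho(1)] = [0.2118 - (0.2704)(0.2704)] / [1 - (0.2704)(0.2704)]
         = 0.13868384 / 0.92688384 = 0.149624.
  Update: phi_21 = phi_11 - phi_22 phi_11 = 0.2704 - (0.149624)(0.2704) = 0.229942.
Step k = 3:
  phi_33 = [rho(3) - phi_21 rho(2) - phi_22 rho(1)] / [1 - phi_21 rho(1) - phi_22 rho(2)]
    numerator   = -0.2198 - (0.229942)(0.2118) - (0.149624)(0.2704) = -0.30895992
    denominator = 1 - (0.229942)(0.2704) - (0.149624)(0.2118) = 0.90613344
  phi_33 = -0.30895992 / 0.90613344 = -0.341.
Therefore phi_{33} = -0.3410.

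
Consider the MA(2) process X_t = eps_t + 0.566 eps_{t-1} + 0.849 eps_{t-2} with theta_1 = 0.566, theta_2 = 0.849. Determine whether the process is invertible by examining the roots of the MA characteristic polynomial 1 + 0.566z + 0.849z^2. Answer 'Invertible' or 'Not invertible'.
\text{Invertible}

The MA(q) characteristic polynomial is P(z) = 1 + 0.566z + 0.849z^2.
Invertibility requires all roots to lie outside the unit circle, i.e. |z| > 1 for every root.
Set 1 + (0.566) z + (0.849) z^2 = 0, i.e. a z^2 + b z + c = 0 with a = 0.849, b = 0.566, c = 1.
Discriminant D = b^2 - 4ac = (0.566)^2 - 4*(0.849)*1 = 0.320356 - (3.396) = -3.075644.
D < 0, so the roots are the complex-conjugate pair z = (-b +/- i sqrt(-D)) / (2a) = -0.3333 +/- 1.0328i.
For a conjugate pair |z|^2 = z * conj(z) = (product of roots) = c/a = 1/(0.849) = 1.177856, so |z| = sqrt(1.177856) = 1.0853 for both roots.
Moduli of all roots: 1.0853, 1.0853.
All moduli strictly greater than 1? Yes.
Verdict: Invertible.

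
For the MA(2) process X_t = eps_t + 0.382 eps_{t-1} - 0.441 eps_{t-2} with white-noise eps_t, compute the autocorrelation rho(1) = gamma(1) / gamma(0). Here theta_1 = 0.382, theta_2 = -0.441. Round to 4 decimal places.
\rho(1) = 0.1593

For an MA(q) process with theta_0 = 1, the autocovariance is
  gamma(k) = sigma^2 * sum_{i=0..q-k} theta_i * theta_{i+k},
and rho(k) = gamma(k) / gamma(0). Sigma^2 cancels.
  numerator   = (1)*(0.382) + (0.382)*(-0.441) = 0.213538.
  denominator = (1)^2 + (0.382)^2 + (-0.441)^2 = 1.340405.
  rho(1) = 0.213538 / 1.340405 = 0.1593.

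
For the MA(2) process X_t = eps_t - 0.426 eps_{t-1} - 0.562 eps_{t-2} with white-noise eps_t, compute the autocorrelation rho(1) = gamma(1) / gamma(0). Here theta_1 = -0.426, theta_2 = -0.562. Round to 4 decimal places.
\rho(1) = -0.1246

For an MA(q) process with theta_0 = 1, the autocovariance is
  gamma(k) = sigma^2 * sum_{i=0..q-k} theta_i * theta_{i+k},
and rho(k) = gamma(k) / gamma(0). Sigma^2 cancels.
  numerator   = (1)*(-0.426) + (-0.426)*(-0.562) = -0.186588.
  denominator = (1)^2 + (-0.426)^2 + (-0.562)^2 = 1.49732.
  rho(1) = -0.186588 / 1.49732 = -0.1246.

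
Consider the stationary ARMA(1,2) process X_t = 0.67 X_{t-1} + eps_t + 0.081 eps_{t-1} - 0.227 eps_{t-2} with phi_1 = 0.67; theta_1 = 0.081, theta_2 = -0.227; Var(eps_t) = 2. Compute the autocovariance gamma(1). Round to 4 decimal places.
\gamma(1) = 2.1023

Multiply the model equation by X_{t-k} and take expectations. With theta_0 = psi_0 = 1 and psi_j the MA(infinity) weights, this gives
  gamma(k) - sum_i phi_i gamma(k-i) = c_k,
  c_k = sigma^2 * sum_{j=k..q} theta_j psi_{j-k}   (c_k = 0 for k > q),
using gamma(-m) = gamma(m).
psi-weights needed (psi_j = theta_j + sum_i phi_i psi_{j-i}):
  psi_1 = theta_1 + phi_1 = 0.081 + (0.67) = 0.751
  psi_2 = theta_2 + phi_1 psi_1 = -0.227 + (0.67)(0.751) = 0.27617
Right-hand sides:
  c_0 = sigma^2 (1 + theta_1 psi_1 + theta_2 psi_2) = 2 * (1 + (0.081)(0.751) + (-0.227)(0.27617)) = 2 * 0.99814 = 1.996281
  c_1 = sigma^2 (theta_1 + theta_2 psi_1) = 2 * (0.081 + (-0.227)(0.751)) = -0.178954
  c_2 = sigma^2 theta_2 = 2 * (-0.227) = -0.454
Equations for k = 0 and k = 1 (AR order 1):
  gamma(0) = phi_1 gamma(1) + c_0
  gamma(1) = phi_1 gamma(0) + c_1
Substituting the second into the first: gamma(0) (1 - phi_1^2) = c_0 + phi_1 c_1, so
  gamma(0) = (c_0 + phi_1 c_1) / (1 - phi_1^2) = (1.996281 + (0.67)(-0.178954)) / (1 - (0.67)^2) = 1.876382 / 0.5511 = 3.404793.
  gamma(1) = phi_1 gamma(0) + c_1 = (0.67)(3.404793) + (-0.178954) = 2.102258.
Therefore gamma(1) = 2.1023 (to 4 decimal places).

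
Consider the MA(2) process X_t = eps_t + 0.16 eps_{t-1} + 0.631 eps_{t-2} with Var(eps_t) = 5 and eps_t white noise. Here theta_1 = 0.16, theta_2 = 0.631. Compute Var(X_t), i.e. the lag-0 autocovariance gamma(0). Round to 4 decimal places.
\gamma(0) = 7.1188

For an MA(q) process X_t = eps_t + sum_i theta_i eps_{t-i} with
Var(eps_t) = sigma^2, the variance is
  gamma(0) = sigma^2 * (1 + sum_i theta_i^2).
  sum_i theta_i^2 = (0.16)^2 + (0.631)^2 = 0.0256 + 0.398161 = 0.423761.
  gamma(0) = 5 * (1 + 0.423761) = 5 * 1.423761 = 7.118805, which rounds to 7.1188.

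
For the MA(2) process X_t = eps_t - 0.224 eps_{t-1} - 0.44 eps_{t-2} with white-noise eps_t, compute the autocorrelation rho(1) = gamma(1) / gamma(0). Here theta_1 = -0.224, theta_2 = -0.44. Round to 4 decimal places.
\rho(1) = -0.1009

For an MA(q) process with theta_0 = 1, the autocovariance is
  gamma(k) = sigma^2 * sum_{i=0..q-k} theta_i * theta_{i+k},
and rho(k) = gamma(k) / gamma(0). Sigma^2 cancels.
  numerator   = (1)*(-0.224) + (-0.224)*(-0.44) = -0.12544.
  denominator = (1)^2 + (-0.224)^2 + (-0.44)^2 = 1.243776.
  rho(1) = -0.12544 / 1.243776 = -0.1009.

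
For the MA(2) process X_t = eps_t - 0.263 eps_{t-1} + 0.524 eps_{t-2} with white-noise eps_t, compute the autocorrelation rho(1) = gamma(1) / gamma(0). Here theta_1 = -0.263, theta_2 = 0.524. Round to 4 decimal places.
\rho(1) = -0.2983

For an MA(q) process with theta_0 = 1, the autocovariance is
  gamma(k) = sigma^2 * sum_{i=0..q-k} theta_i * theta_{i+k},
and rho(k) = gamma(k) / gamma(0). Sigma^2 cancels.
  numerator   = (1)*(-0.263) + (-0.263)*(0.524) = -0.400812.
  denominator = (1)^2 + (-0.263)^2 + (0.524)^2 = 1.343745.
  rho(1) = -0.400812 / 1.343745 = -0.2983.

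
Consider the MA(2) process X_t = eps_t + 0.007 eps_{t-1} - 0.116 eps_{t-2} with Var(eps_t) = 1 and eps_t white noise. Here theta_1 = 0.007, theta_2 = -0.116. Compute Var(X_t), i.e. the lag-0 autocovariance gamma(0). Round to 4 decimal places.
\gamma(0) = 1.0135

For an MA(q) process X_t = eps_t + sum_i theta_i eps_{t-i} with
Var(eps_t) = sigma^2, the variance is
  gamma(0) = sigma^2 * (1 + sum_i theta_i^2).
  sum_i theta_i^2 = (0.007)^2 + (-0.116)^2 = 0.000049 + 0.013456 = 0.013505.
  gamma(0) = 1 * (1 + 0.013505) = 1 * 1.013505 = 1.013505, which rounds to 1.0135.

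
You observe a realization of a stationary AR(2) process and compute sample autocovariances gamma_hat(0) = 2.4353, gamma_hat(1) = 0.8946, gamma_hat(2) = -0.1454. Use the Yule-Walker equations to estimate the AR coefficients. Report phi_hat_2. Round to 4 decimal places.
\hat\phi_{2} = -0.2250

The Yule-Walker equations for an AR(p) process read, in matrix form,
  Gamma_p phi = r_p,   with   (Gamma_p)_{ij} = gamma(|i - j|),
                       (r_p)_i = gamma(i),   i,j = 1..p.
Substitute the sample gammas (Toeplitz matrix and right-hand side of size 2):
  Gamma_p = [[2.4353, 0.8946], [0.8946, 2.4353]]
  r_p     = [0.8946, -0.1454]
Written out:
  2.4353 phi_1 + 0.8946 phi_2 = 0.8946
  0.8946 phi_1 + 2.4353 phi_2 = -0.1454
Solve by Cramer's rule:
  det = gamma(0)^2 - gamma(1)^2 = (2.4353)^2 - (0.8946)^2 = 5.93068609 - 0.80030916 = 5.13037693
  phi_hat_1 = [gamma(1) gamma(0) - gamma(1) gamma(2)] / det = [(0.8946)(2.4353) - (0.8946)(-0.1454)] / 5.13037693 = 2.30869422 / 5.13037693 = 0.45
  phi_hat_2 = [gamma(0) gamma(2) - gamma(1)^2] / det = [(2.4353)(-0.1454) - (0.8946)^2] / 5.13037693 = -1.15440178 / 5.13037693 = -0.225
So phi_hat = [0.4500, -0.2250].
Therefore phi_hat_2 = -0.2250.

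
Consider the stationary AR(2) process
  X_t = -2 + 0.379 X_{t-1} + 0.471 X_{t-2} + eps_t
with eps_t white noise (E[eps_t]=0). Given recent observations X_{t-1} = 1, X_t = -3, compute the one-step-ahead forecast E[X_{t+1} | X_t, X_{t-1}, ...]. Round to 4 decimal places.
E[X_{t+1} \mid \mathcal F_t] = -2.6660

For an AR(p) model X_t = c + sum_i phi_i X_{t-i} + eps_t, the
one-step-ahead conditional mean is
  E[X_{t+1} | X_t, ...] = c + sum_i phi_i X_{t+1-i}.
Substitute known values:
  E[X_{t+1} | ...] = -2 + (0.379) * (-3) + (0.471) * (1)
                   = -2.6660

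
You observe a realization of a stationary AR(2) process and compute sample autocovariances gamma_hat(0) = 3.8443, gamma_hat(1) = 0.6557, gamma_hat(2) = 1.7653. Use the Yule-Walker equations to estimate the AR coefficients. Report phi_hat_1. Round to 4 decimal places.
\hat\phi_{1} = 0.0950

The Yule-Walker equations for an AR(p) process read, in matrix form,
  Gamma_p phi = r_p,   with   (Gamma_p)_{ij} = gamma(|i - j|),
                       (r_p)_i = gamma(i),   i,j = 1..p.
Substitute the sample gammas (Toeplitz matrix and right-hand side of size 2):
  Gamma_p = [[3.8443, 0.6557], [0.6557, 3.8443]]
  r_p     = [0.6557, 1.7653]
Written out:
  3.8443 phi_1 + 0.6557 phi_2 = 0.6557
  0.6557 phi_1 + 3.8443 phi_2 = 1.7653
Solve by Cramer's rule:
  det = gamma(0)^2 - gamma(1)^2 = (3.8443)^2 - (0.6557)^2 = 14.77864249 - 0.42994249 = 14.3487
  phi_hat_1 = [gamma(1) gamma(0) - gamma(1) gamma(2)] / det = [(0.6557)(3.8443) - (0.6557)(1.7653)] / 14.3487 = 1.3632003 / 14.3487 = 0.095
  phi_hat_2 = [gamma(0) gamma(2) - gamma(1)^2] / det = [(3.8443)(1.7653) - (0.6557)^2] / 14.3487 = 6.3564003 / 14.3487 = 0.443
So phi_hat = [0.0950, 0.4430].
Therefore phi_hat_1 = 0.0950.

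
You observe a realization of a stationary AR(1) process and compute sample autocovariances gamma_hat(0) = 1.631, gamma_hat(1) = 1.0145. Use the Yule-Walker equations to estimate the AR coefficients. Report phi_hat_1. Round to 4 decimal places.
\hat\phi_{1} = 0.6220

The Yule-Walker equations for an AR(p) process read, in matrix form,
  Gamma_p phi = r_p,   with   (Gamma_p)_{ij} = gamma(|i - j|),
                       (r_p)_i = gamma(i),   i,j = 1..p.
Substitute the sample gammas (Toeplitz matrix and right-hand side of size 1):
  Gamma_p = [[1.631]]
  r_p     = [1.0145]
With p = 1 this is the single equation gamma(0) phi_1 = gamma(1):
  phi_hat_1 = gamma(1) / gamma(0) = 1.0145 / 1.631 = 0.6220.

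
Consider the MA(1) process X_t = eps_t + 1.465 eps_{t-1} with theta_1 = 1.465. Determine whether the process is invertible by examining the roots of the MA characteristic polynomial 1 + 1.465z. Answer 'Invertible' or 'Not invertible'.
\text{Not invertible}

The MA(q) characteristic polynomial is P(z) = 1 + 1.465z.
Invertibility requires all roots to lie outside the unit circle, i.e. |z| > 1 for every root.
This is linear in z: 1 + (1.465) z = 0  =>  z = -1/(1.465) = -0.682594,  |z| = 0.682594.
Moduli of all roots: 0.6826.
All moduli strictly greater than 1? No.
Verdict: Not invertible.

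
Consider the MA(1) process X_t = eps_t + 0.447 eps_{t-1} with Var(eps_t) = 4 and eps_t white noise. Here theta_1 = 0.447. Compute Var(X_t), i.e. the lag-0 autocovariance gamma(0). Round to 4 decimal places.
\gamma(0) = 4.7992

For an MA(q) process X_t = eps_t + sum_i theta_i eps_{t-i} with
Var(eps_t) = sigma^2, the variance is
  gamma(0) = sigma^2 * (1 + sum_i theta_i^2).
  sum_i theta_i^2 = (0.447)^2 = 0.199809.
  gamma(0) = 4 * (1 + 0.199809) = 4 * 1.199809 = 4.799236, which rounds to 4.7992.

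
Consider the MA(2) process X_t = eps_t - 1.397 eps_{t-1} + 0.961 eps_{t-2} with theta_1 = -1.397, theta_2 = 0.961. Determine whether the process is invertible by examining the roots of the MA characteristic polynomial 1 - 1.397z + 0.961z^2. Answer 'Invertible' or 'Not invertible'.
\text{Invertible}

The MA(q) characteristic polynomial is P(z) = 1 - 1.397z + 0.961z^2.
Invertibility requires all roots to lie outside the unit circle, i.e. |z| > 1 for every root.
Set 1 + (-1.397) z + (0.961) z^2 = 0, i.e. a z^2 + b z + c = 0 with a = 0.961, b = -1.397, c = 1.
Discriminant D = b^2 - 4ac = (-1.397)^2 - 4*(0.961)*1 = 1.951609 - (3.844) = -1.892391.
D < 0, so the roots are the complex-conjugate pair z = (-b +/- i sqrt(-D)) / (2a) = 0.7268 +/- 0.7157i.
For a conjugate pair |z|^2 = z * conj(z) = (product of roots) = c/a = 1/(0.961) = 1.040583, so |z| = sqrt(1.040583) = 1.0201 for both roots.
Moduli of all roots: 1.0201, 1.0201.
All moduli strictly greater than 1? Yes.
Verdict: Invertible.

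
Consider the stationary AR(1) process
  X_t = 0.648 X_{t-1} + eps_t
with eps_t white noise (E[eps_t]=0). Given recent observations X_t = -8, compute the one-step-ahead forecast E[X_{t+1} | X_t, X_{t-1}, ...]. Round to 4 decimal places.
E[X_{t+1} \mid \mathcal F_t] = -5.1840

For an AR(p) model X_t = c + sum_i phi_i X_{t-i} + eps_t, the
one-step-ahead conditional mean is
  E[X_{t+1} | X_t, ...] = c + sum_i phi_i X_{t+1-i}.
Substitute known values:
  E[X_{t+1} | ...] = (0.648) * (-8)
                   = -5.1840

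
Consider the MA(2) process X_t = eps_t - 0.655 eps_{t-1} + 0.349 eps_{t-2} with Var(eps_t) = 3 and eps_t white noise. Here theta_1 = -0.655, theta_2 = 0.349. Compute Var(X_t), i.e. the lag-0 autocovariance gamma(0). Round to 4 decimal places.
\gamma(0) = 4.6525

For an MA(q) process X_t = eps_t + sum_i theta_i eps_{t-i} with
Var(eps_t) = sigma^2, the variance is
  gamma(0) = sigma^2 * (1 + sum_i theta_i^2).
  sum_i theta_i^2 = (-0.655)^2 + (0.349)^2 = 0.429025 + 0.121801 = 0.550826.
  gamma(0) = 3 * (1 + 0.550826) = 3 * 1.550826 = 4.652478, which rounds to 4.6525.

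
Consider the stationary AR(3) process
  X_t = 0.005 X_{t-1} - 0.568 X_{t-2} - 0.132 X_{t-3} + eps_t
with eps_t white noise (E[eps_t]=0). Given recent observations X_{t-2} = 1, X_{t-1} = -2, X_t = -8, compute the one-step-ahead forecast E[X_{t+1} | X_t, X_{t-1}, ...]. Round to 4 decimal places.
E[X_{t+1} \mid \mathcal F_t] = 0.9640

For an AR(p) model X_t = c + sum_i phi_i X_{t-i} + eps_t, the
one-step-ahead conditional mean is
  E[X_{t+1} | X_t, ...] = c + sum_i phi_i X_{t+1-i}.
Substitute known values:
  E[X_{t+1} | ...] = (0.005) * (-8) + (-0.568) * (-2) + (-0.132) * (1)
                   = 0.9640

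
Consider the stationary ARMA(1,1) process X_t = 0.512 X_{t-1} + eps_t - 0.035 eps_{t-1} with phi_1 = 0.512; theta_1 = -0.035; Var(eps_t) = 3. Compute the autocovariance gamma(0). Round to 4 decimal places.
\gamma(0) = 3.9251

Multiply the model equation by X_{t-k} and take expectations. With theta_0 = psi_0 = 1 and psi_j the MA(infinity) weights, this gives
  gamma(k) - sum_i phi_i gamma(k-i) = c_k,
  c_k = sigma^2 * sum_{j=k..q} theta_j psi_{j-k}   (c_k = 0 for k > q),
using gamma(-m) = gamma(m).
psi-weights needed (psi_j = theta_j + sum_i phi_i psi_{j-i}):
  psi_1 = theta_1 + phi_1 = -0.035 + (0.512) = 0.477
Right-hand sides:
  c_0 = sigma^2 (1 + theta_1 psi_1) = 3 * (1 + (-0.035)(0.477)) = 3 * 0.983305 = 2.949915
  c_1 = sigma^2 theta_1 = 3 * (-0.035) = -0.105
  c_2 = 0
Equations for k = 0 and k = 1 (AR order 1):
  gamma(0) = phi_1 gamma(1) + c_0
  gamma(1) = phi_1 gamma(0) + c_1
Substituting the second into the first: gamma(0) (1 - phi_1^2) = c_0 + phi_1 c_1, so
  gamma(0) = (c_0 + phi_1 c_1) / (1 - phi_1^2) = (2.949915 + (0.512)(-0.105)) / (1 - (0.512)^2) = 2.896155 / 0.737856 = 3.925095.
Therefore gamma(0) = 3.9251 (to 4 decimal places).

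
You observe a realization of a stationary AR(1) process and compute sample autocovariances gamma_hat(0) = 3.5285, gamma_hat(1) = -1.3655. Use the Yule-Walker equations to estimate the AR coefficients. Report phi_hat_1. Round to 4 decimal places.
\hat\phi_{1} = -0.3870

The Yule-Walker equations for an AR(p) process read, in matrix form,
  Gamma_p phi = r_p,   with   (Gamma_p)_{ij} = gamma(|i - j|),
                       (r_p)_i = gamma(i),   i,j = 1..p.
Substitute the sample gammas (Toeplitz matrix and right-hand side of size 1):
  Gamma_p = [[3.5285]]
  r_p     = [-1.3655]
With p = 1 this is the single equation gamma(0) phi_1 = gamma(1):
  phi_hat_1 = gamma(1) / gamma(0) = -1.3655 / 3.5285 = -0.3870.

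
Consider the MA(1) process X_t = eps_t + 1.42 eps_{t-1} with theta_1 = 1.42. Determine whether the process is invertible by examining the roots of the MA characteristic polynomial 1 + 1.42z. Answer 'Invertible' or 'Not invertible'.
\text{Not invertible}

The MA(q) characteristic polynomial is P(z) = 1 + 1.42z.
Invertibility requires all roots to lie outside the unit circle, i.e. |z| > 1 for every root.
This is linear in z: 1 + (1.42) z = 0  =>  z = -1/(1.42) = -0.704225,  |z| = 0.704225.
Moduli of all roots: 0.7042.
All moduli strictly greater than 1? No.
Verdict: Not invertible.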